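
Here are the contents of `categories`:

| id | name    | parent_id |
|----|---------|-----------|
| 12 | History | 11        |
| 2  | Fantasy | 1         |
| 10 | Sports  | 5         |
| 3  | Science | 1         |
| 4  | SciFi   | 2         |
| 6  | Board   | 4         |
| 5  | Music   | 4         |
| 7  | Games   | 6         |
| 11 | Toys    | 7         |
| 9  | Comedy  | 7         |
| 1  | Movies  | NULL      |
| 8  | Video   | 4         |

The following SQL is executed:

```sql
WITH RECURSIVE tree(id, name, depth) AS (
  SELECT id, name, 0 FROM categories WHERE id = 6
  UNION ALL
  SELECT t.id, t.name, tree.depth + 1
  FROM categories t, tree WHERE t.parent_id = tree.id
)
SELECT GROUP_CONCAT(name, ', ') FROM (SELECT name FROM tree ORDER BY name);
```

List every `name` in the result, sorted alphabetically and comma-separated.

Board, Comedy, Games, History, Toys

Base: id=6 (Board) at depth 0.
Iteration 1: rows with parent_id in {6} -> Games (id 7, depth 1).
Iteration 2: rows with parent_id in {7} -> Comedy (id 9, depth 2), Toys (id 11, depth 2).
Iteration 3: rows with parent_id in {9,11} -> History (id 12, depth 3).
Iteration 4: no rows with parent_id in {12}; recursion stops.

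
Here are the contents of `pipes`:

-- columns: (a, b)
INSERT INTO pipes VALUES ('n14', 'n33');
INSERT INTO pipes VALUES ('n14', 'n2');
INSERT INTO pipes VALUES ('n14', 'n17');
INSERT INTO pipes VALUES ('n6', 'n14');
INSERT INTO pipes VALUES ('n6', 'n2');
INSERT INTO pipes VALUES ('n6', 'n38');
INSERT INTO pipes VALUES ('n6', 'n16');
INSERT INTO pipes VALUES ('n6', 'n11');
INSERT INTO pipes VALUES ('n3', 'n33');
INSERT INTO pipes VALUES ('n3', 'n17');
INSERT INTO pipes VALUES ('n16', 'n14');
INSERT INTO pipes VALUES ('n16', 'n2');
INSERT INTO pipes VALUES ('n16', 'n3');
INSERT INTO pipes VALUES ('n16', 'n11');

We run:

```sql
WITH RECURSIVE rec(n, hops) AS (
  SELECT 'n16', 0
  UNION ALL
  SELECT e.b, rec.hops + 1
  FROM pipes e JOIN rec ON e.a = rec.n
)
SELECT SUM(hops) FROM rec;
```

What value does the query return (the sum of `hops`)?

14

Base: (n16, hops=0).
Iteration 1: edges from {n16} -> (n11, hops=1), (n14, hops=1), (n2, hops=1), (n3, hops=1).
Iteration 2: edges from {n11,n14,n2,n3} -> (n17, hops=2) x2, (n2, hops=2), (n33, hops=2) x2. [UNION ALL keeps all 5 new rows, including repeats]
Iteration 3: no outgoing edges from {n17,n2,n33}; recursion stops.
SUM(hops) = 0 + 1 + 1 + 1 + 1 + 2 + 2 + 2 + 2 + 2 = 14.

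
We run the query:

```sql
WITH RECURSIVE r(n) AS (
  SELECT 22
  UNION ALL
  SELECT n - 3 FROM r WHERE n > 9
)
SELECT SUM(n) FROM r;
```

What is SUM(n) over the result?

87

Base: n=22.
Iteration 1: 22 > 9 holds -> n = 22 - 3 = 19.
Iteration 2: 19 > 9 holds -> n = 19 - 3 = 16.
Iteration 3: 16 > 9 holds -> n = 16 - 3 = 13.
Iteration 4: 13 > 9 holds -> n = 13 - 3 = 10.
Iteration 5: 10 > 9 holds -> n = 10 - 3 = 7.
Iteration 6: 7 > 9 fails; recursion stops.
SUM(n) = 22 + 19 + 16 + 13 + 10 + 7 = 87.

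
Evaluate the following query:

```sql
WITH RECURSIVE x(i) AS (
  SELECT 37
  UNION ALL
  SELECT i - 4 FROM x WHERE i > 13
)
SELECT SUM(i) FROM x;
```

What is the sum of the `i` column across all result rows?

175

Base: i=37.
Iteration 1: 37 > 13 holds -> i = 37 - 4 = 33.
Iteration 2: 33 > 13 holds -> i = 33 - 4 = 29.
Iteration 3: 29 > 13 holds -> i = 29 - 4 = 25.
Iteration 4: 25 > 13 holds -> i = 25 - 4 = 21.
Iteration 5: 21 > 13 holds -> i = 21 - 4 = 17.
Iteration 6: 17 > 13 holds -> i = 17 - 4 = 13.
Iteration 7: 13 > 13 fails; recursion stops.
SUM(i) = 37 + 33 + 29 + 25 + 21 + 17 + 13 = 175.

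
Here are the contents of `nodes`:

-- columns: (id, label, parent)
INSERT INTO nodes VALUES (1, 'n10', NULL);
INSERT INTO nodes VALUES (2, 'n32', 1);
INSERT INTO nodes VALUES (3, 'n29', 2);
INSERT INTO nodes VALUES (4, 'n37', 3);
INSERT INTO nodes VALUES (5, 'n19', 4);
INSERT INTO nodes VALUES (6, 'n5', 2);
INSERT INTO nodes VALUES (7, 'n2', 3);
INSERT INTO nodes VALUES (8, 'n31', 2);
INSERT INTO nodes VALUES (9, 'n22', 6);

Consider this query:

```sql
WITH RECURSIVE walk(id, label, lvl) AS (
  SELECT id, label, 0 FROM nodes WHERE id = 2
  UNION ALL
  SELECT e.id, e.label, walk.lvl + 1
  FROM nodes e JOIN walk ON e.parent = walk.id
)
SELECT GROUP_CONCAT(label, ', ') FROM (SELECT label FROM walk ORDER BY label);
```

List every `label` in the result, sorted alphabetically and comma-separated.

n19, n2, n22, n29, n31, n32, n37, n5

Base: id=2 (n32) at lvl 0.
Iteration 1: rows with parent in {2} -> n29 (id 3, lvl 1), n5 (id 6, lvl 1), n31 (id 8, lvl 1).
Iteration 2: rows with parent in {3,6,8} -> n37 (id 4, lvl 2), n2 (id 7, lvl 2), n22 (id 9, lvl 2).
Iteration 3: rows with parent in {4,7,9} -> n19 (id 5, lvl 3).
Iteration 4: no rows with parent in {5}; recursion stops.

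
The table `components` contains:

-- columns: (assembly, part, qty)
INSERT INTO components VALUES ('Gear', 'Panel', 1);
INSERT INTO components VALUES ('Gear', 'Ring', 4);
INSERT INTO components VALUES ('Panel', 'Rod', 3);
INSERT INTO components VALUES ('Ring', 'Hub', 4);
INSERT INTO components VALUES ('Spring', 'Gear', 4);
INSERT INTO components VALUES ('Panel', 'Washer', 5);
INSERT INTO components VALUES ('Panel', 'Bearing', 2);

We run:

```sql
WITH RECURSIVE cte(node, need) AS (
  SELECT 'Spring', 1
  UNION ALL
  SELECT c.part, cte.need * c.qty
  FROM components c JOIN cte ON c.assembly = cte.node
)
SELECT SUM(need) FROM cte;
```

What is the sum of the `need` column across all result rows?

129

Base: (Spring, need=1).
Iteration 1: components of {Spring} -> Gear = 1*4 = 4.
Iteration 2: components of {Gear} -> Panel = 4*1 = 4, Ring = 4*4 = 16.
Iteration 3: components of {Panel,Ring} -> Bearing = 4*2 = 8, Hub = 16*4 = 64, Rod = 4*3 = 12, Washer = 4*5 = 20.
Iteration 4: no further components; recursion stops.
SUM(need) = 1 + 4 + 4 + 16 + 20 + 8 + 12 + 64 = 129.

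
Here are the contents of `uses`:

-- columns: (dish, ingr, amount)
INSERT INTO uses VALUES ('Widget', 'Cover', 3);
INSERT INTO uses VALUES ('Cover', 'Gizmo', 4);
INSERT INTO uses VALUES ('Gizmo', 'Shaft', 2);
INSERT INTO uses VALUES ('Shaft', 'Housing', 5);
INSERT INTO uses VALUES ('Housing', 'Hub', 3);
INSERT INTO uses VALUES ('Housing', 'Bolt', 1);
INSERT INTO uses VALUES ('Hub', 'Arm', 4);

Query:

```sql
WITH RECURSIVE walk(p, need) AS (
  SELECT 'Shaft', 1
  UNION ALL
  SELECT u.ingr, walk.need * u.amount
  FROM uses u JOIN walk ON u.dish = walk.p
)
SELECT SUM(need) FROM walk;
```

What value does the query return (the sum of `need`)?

Base: (Shaft, need=1).
Iteration 1: components of {Shaft} -> Housing = 1*5 = 5.
Iteration 2: components of {Housing} -> Bolt = 5*1 = 5, Hub = 5*3 = 15.
Iteration 3: components of {Bolt,Hub} -> Arm = 15*4 = 60.
Iteration 4: no further components; recursion stops.
SUM(need) = 1 + 5 + 15 + 5 + 60 = 86.

86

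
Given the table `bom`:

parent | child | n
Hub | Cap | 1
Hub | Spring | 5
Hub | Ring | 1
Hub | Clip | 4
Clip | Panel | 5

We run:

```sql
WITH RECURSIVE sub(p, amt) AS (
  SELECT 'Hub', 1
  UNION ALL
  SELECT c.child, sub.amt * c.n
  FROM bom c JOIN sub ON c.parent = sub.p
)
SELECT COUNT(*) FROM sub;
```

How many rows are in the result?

6

Base: (Hub, amt=1).
Iteration 1: components of {Hub} -> Cap = 1*1 = 1, Clip = 1*4 = 4, Ring = 1*1 = 1, Spring = 1*5 = 5.
Iteration 2: components of {Cap,Clip,Ring,Spring} -> Panel = 4*5 = 20.
Iteration 3: no further components; recursion stops.
Total rows emitted: 6.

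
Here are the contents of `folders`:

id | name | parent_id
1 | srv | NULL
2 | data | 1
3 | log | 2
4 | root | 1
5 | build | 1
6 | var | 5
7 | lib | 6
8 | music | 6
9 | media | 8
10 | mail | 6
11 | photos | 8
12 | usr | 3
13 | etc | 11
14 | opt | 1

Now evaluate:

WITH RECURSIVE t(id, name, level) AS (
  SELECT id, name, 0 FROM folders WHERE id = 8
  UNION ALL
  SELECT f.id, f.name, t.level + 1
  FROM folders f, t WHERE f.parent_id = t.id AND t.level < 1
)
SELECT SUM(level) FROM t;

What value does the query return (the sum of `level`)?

2

Base: id=8 (music) at level 0.
Iteration 1: rows with parent_id in {8} -> media (id 9, level 1), photos (id 11, level 1).
Iteration 2: level < 1 fails for all current rows; recursion stops.
SUM(level) = 0 + 1 + 1 = 2.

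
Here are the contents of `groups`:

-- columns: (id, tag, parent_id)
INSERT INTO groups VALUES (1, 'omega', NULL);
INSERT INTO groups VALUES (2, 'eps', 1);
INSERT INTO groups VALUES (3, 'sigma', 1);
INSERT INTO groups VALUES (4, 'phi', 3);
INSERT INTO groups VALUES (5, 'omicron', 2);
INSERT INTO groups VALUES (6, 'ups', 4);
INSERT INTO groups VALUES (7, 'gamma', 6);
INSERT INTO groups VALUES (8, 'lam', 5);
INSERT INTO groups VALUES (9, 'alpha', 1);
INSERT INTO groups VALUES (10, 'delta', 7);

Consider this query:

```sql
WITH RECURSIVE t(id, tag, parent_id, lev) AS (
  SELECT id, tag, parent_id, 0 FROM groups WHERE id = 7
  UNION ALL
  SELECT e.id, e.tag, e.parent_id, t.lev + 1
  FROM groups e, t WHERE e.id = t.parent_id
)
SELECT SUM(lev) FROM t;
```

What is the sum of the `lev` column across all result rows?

Base: id=7 (gamma), parent_id=6, lev 0.
Iteration 1: join on id=6 -> ups (id 6, parent_id=4, lev 1).
Iteration 2: join on id=4 -> phi (id 4, parent_id=3, lev 2).
Iteration 3: join on id=3 -> sigma (id 3, parent_id=1, lev 3).
Iteration 4: join on id=1 -> omega (id 1, parent_id=NULL, lev 4).
Iteration 5: parent_id is NULL; no match; recursion stops.
SUM(lev) = 0 + 1 + 2 + 3 + 4 = 10.

10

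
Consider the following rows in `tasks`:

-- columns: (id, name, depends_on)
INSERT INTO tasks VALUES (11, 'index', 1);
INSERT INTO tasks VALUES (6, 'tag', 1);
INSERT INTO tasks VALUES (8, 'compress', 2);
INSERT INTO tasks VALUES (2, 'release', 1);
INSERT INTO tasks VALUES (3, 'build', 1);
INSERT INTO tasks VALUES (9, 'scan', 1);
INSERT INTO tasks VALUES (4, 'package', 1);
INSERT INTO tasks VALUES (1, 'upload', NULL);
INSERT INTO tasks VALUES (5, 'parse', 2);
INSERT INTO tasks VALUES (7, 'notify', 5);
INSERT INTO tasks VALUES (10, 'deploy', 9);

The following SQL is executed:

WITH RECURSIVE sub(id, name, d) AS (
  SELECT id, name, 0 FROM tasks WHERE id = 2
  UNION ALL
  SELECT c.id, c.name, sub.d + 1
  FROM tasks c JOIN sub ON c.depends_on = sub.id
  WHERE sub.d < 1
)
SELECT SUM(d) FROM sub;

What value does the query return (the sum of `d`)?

2

Base: id=2 (release) at d 0.
Iteration 1: rows with depends_on in {2} -> parse (id 5, d 1), compress (id 8, d 1).
Iteration 2: d < 1 fails for all current rows; recursion stops.
SUM(d) = 0 + 1 + 1 = 2.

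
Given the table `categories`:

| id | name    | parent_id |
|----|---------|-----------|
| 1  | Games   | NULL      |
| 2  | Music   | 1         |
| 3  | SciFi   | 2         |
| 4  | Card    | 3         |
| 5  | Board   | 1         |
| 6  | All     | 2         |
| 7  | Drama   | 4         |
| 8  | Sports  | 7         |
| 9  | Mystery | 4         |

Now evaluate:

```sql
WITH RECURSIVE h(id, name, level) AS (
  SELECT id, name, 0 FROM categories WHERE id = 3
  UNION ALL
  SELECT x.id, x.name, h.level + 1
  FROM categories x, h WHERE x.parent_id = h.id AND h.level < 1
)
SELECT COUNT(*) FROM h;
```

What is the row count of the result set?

2

Base: id=3 (SciFi) at level 0.
Iteration 1: rows with parent_id in {3} -> Card (id 4, level 1).
Iteration 2: level < 1 fails for all current rows; recursion stops.
Total rows emitted: 2.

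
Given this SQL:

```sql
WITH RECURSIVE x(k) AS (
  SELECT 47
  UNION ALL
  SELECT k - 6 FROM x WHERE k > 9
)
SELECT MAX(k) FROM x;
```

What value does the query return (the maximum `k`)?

Base: k=47.
Iteration 1: 47 > 9 holds -> k = 47 - 6 = 41.
Iteration 2: 41 > 9 holds -> k = 41 - 6 = 35.
Iteration 3: 35 > 9 holds -> k = 35 - 6 = 29.
Iteration 4: 29 > 9 holds -> k = 29 - 6 = 23.
Iteration 5: 23 > 9 holds -> k = 23 - 6 = 17.
Iteration 6: 17 > 9 holds -> k = 17 - 6 = 11.
Iteration 7: 11 > 9 holds -> k = 11 - 6 = 5.
Iteration 8: 5 > 9 fails; recursion stops.
k values: 47, 41, 35, 29, 23, 17, 11, 5; the maximum is 47.

47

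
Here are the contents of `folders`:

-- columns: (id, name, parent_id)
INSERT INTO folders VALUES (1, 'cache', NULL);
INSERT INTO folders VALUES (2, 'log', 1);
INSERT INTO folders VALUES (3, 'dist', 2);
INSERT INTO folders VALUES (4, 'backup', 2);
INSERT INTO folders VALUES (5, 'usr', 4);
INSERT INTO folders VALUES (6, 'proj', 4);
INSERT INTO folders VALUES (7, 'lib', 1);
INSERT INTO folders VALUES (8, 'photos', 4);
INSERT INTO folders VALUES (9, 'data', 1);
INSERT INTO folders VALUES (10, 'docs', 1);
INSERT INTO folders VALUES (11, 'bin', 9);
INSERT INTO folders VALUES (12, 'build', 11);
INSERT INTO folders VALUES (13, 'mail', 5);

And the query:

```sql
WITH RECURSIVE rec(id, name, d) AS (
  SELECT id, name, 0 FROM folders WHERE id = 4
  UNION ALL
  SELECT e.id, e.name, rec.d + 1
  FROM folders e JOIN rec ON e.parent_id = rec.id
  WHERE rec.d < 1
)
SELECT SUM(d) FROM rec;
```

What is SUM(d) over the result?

3

Base: id=4 (backup) at d 0.
Iteration 1: rows with parent_id in {4} -> usr (id 5, d 1), proj (id 6, d 1), photos (id 8, d 1).
Iteration 2: d < 1 fails for all current rows; recursion stops.
SUM(d) = 0 + 1 + 1 + 1 = 3.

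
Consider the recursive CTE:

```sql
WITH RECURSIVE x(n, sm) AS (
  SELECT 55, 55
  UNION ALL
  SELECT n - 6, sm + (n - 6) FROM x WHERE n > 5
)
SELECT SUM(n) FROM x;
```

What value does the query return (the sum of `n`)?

280

Base: n=55, sm=55.
Iteration 1: 55 > 5 holds -> n = 55 - 6 = 49, sm = 55 + 49 = 104.
Iteration 2: 49 > 5 holds -> n = 49 - 6 = 43, sm = 104 + 43 = 147.
Iteration 3: 43 > 5 holds -> n = 43 - 6 = 37, sm = 147 + 37 = 184.
Iteration 4: 37 > 5 holds -> n = 37 - 6 = 31, sm = 184 + 31 = 215.
Iteration 5: 31 > 5 holds -> n = 31 - 6 = 25, sm = 215 + 25 = 240.
Iteration 6: 25 > 5 holds -> n = 25 - 6 = 19, sm = 240 + 19 = 259.
Iteration 7: 19 > 5 holds -> n = 19 - 6 = 13, sm = 259 + 13 = 272.
Iteration 8: 13 > 5 holds -> n = 13 - 6 = 7, sm = 272 + 7 = 279.
Iteration 9: 7 > 5 holds -> n = 7 - 6 = 1, sm = 279 + 1 = 280.
Iteration 10: 1 > 5 fails; recursion stops.
SUM(n) = 55 + 49 + 43 + 37 + 31 + 25 + 19 + 13 + 7 + 1 = 280.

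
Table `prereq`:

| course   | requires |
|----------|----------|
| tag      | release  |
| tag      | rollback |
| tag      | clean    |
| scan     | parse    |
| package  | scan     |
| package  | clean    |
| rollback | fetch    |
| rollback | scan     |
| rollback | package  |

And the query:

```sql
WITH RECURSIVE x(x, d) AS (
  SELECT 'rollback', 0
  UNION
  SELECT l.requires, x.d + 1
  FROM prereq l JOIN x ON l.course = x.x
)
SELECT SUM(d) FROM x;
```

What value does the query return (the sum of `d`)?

Base: (rollback, d=0).
Iteration 1: edges from {rollback} -> (fetch, d=1), (package, d=1), (scan, d=1).
Iteration 2: edges from {fetch,package,scan} -> (clean, d=2), (parse, d=2), (scan, d=2).
Iteration 3: edges from {clean,parse,scan} -> (parse, d=3).
Iteration 4: no outgoing edges from {parse}; recursion stops.
SUM(d) = 0 + 1 + 1 + 1 + 2 + 2 + 2 + 3 = 12.

12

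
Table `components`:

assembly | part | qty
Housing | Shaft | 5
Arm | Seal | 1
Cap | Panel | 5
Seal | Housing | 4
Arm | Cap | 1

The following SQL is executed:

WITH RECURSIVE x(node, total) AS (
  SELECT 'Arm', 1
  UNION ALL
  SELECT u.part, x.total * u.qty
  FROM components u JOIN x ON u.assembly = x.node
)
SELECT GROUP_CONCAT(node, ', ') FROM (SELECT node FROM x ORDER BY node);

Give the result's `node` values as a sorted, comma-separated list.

Arm, Cap, Housing, Panel, Seal, Shaft

Base: (Arm, total=1).
Iteration 1: components of {Arm} -> Cap = 1*1 = 1, Seal = 1*1 = 1.
Iteration 2: components of {Cap,Seal} -> Housing = 1*4 = 4, Panel = 1*5 = 5.
Iteration 3: components of {Housing,Panel} -> Shaft = 4*5 = 20.
Iteration 4: no further components; recursion stops.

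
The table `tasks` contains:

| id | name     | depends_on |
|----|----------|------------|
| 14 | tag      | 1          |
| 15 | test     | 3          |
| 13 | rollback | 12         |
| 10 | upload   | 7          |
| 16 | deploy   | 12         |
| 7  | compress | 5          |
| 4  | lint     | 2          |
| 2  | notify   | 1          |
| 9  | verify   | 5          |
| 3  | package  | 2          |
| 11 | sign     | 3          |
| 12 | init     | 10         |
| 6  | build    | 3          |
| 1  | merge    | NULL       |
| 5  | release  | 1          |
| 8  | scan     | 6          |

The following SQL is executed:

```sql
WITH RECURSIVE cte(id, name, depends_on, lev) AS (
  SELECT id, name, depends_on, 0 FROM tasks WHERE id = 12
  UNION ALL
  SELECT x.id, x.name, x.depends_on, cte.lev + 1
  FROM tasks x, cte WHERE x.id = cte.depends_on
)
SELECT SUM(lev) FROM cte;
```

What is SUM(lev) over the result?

Base: id=12 (init), depends_on=10, lev 0.
Iteration 1: join on id=10 -> upload (id 10, depends_on=7, lev 1).
Iteration 2: join on id=7 -> compress (id 7, depends_on=5, lev 2).
Iteration 3: join on id=5 -> release (id 5, depends_on=1, lev 3).
Iteration 4: join on id=1 -> merge (id 1, depends_on=NULL, lev 4).
Iteration 5: depends_on is NULL; no match; recursion stops.
SUM(lev) = 0 + 1 + 2 + 3 + 4 = 10.

10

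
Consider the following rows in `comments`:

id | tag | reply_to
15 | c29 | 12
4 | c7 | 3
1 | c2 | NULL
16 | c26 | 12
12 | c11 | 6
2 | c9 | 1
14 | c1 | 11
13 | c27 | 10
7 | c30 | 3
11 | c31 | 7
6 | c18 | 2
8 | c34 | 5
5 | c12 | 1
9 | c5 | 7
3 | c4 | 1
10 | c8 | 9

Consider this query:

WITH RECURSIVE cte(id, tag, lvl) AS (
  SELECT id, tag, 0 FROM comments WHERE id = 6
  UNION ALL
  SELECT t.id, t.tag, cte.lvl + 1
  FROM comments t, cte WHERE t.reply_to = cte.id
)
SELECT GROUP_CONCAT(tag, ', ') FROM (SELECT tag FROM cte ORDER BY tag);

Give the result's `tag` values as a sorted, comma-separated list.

c11, c18, c26, c29

Base: id=6 (c18) at lvl 0.
Iteration 1: rows with reply_to in {6} -> c11 (id 12, lvl 1).
Iteration 2: rows with reply_to in {12} -> c29 (id 15, lvl 2), c26 (id 16, lvl 2).
Iteration 3: no rows with reply_to in {15,16}; recursion stops.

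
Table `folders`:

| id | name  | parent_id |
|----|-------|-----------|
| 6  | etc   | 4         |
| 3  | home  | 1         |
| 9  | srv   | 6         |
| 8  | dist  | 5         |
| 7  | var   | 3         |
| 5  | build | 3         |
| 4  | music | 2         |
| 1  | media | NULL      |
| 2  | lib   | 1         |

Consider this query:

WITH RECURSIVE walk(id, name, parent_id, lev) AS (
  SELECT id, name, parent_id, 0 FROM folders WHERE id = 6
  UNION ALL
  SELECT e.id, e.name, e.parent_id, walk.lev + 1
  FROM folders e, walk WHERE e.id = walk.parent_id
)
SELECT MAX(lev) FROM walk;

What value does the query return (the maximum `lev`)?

3

Base: id=6 (etc), parent_id=4, lev 0.
Iteration 1: join on id=4 -> music (id 4, parent_id=2, lev 1).
Iteration 2: join on id=2 -> lib (id 2, parent_id=1, lev 2).
Iteration 3: join on id=1 -> media (id 1, parent_id=NULL, lev 3).
Iteration 4: parent_id is NULL; no match; recursion stops.
lev values: 0, 1, 2, 3; the maximum is 3.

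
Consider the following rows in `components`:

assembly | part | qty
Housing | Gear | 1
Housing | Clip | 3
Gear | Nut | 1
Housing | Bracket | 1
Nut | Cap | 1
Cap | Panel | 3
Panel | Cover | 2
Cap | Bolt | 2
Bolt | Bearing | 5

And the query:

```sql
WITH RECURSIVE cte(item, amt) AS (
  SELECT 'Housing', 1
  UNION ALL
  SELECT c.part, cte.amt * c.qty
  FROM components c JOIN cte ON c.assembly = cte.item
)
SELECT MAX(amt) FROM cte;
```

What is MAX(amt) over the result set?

10

Base: (Housing, amt=1).
Iteration 1: components of {Housing} -> Bracket = 1*1 = 1, Clip = 1*3 = 3, Gear = 1*1 = 1.
Iteration 2: components of {Bracket,Clip,Gear} -> Nut = 1*1 = 1.
Iteration 3: components of {Nut} -> Cap = 1*1 = 1.
Iteration 4: components of {Cap} -> Bolt = 1*2 = 2, Panel = 1*3 = 3.
Iteration 5: components of {Bolt,Panel} -> Bearing = 2*5 = 10, Cover = 3*2 = 6.
Iteration 6: no further components; recursion stops.
amt values: 1, 1, 3, 1, 1, 1, 3, 2, 6, 10; the maximum is 10.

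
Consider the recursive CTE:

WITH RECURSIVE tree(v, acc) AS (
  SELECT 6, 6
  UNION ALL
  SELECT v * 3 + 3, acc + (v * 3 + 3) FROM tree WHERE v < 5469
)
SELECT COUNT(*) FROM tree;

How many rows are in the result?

8

Base: v=6, acc=6.
Iteration 1: 6 < 5469 holds -> v = 6 * 3 + 3 = 21, acc = 6 + 21 = 27.
Iteration 2: 21 < 5469 holds -> v = 21 * 3 + 3 = 66, acc = 27 + 66 = 93.
Iteration 3: 66 < 5469 holds -> v = 66 * 3 + 3 = 201, acc = 93 + 201 = 294.
Iteration 4: 201 < 5469 holds -> v = 201 * 3 + 3 = 606, acc = 294 + 606 = 900.
Iteration 5: 606 < 5469 holds -> v = 606 * 3 + 3 = 1821, acc = 900 + 1821 = 2721.
Iteration 6: 1821 < 5469 holds -> v = 1821 * 3 + 3 = 5466, acc = 2721 + 5466 = 8187.
Iteration 7: 5466 < 5469 holds -> v = 5466 * 3 + 3 = 16401, acc = 8187 + 16401 = 24588.
Iteration 8: 16401 < 5469 fails; recursion stops.
Total rows emitted: 8.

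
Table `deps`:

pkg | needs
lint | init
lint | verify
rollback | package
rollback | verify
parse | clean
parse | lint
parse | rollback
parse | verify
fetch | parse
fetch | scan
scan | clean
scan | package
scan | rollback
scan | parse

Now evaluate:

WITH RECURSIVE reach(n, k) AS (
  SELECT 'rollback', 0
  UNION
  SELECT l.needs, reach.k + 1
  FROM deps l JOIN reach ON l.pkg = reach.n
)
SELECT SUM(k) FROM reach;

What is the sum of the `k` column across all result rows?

2

Base: (rollback, k=0).
Iteration 1: edges from {rollback} -> (package, k=1), (verify, k=1).
Iteration 2: no outgoing edges from {package,verify}; recursion stops.
SUM(k) = 0 + 1 + 1 = 2.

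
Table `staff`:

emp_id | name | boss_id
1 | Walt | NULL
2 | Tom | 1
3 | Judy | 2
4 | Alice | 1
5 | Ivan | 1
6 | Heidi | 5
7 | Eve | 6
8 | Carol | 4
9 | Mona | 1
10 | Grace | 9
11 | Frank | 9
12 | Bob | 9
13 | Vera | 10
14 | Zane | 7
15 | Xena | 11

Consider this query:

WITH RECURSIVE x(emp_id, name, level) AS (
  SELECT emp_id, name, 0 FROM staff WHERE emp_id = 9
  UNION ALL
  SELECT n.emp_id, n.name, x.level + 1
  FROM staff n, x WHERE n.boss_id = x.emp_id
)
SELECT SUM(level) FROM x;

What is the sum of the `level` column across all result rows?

Base: emp_id=9 (Mona) at level 0.
Iteration 1: rows with boss_id in {9} -> Grace (id 10, level 1), Frank (id 11, level 1), Bob (id 12, level 1).
Iteration 2: rows with boss_id in {10,11,12} -> Vera (id 13, level 2), Xena (id 15, level 2).
Iteration 3: no rows with boss_id in {13,15}; recursion stops.
SUM(level) = 0 + 1 + 1 + 1 + 2 + 2 = 7.

7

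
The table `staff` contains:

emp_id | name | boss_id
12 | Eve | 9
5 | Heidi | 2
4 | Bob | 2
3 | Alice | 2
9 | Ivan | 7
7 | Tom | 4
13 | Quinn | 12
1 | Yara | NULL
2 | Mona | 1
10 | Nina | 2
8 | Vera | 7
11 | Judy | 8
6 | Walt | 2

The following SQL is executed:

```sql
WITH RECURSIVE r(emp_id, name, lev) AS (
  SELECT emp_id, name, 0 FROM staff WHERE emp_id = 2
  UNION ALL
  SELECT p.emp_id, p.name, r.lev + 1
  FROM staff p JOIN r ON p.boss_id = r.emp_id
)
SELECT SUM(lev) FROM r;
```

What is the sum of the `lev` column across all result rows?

Base: emp_id=2 (Mona) at lev 0.
Iteration 1: rows with boss_id in {2} -> Alice (id 3, lev 1), Bob (id 4, lev 1), Heidi (id 5, lev 1), Walt (id 6, lev 1), Nina (id 10, lev 1).
Iteration 2: rows with boss_id in {3,4,5,6,10} -> Tom (id 7, lev 2).
Iteration 3: rows with boss_id in {7} -> Vera (id 8, lev 3), Ivan (id 9, lev 3).
Iteration 4: rows with boss_id in {8,9} -> Judy (id 11, lev 4), Eve (id 12, lev 4).
Iteration 5: rows with boss_id in {11,12} -> Quinn (id 13, lev 5).
Iteration 6: no rows with boss_id in {13}; recursion stops.
SUM(lev) = 0 + 1 + 1 + 1 + 1 + 1 + 2 + 3 + 3 + 4 + 4 + 5 = 26.

26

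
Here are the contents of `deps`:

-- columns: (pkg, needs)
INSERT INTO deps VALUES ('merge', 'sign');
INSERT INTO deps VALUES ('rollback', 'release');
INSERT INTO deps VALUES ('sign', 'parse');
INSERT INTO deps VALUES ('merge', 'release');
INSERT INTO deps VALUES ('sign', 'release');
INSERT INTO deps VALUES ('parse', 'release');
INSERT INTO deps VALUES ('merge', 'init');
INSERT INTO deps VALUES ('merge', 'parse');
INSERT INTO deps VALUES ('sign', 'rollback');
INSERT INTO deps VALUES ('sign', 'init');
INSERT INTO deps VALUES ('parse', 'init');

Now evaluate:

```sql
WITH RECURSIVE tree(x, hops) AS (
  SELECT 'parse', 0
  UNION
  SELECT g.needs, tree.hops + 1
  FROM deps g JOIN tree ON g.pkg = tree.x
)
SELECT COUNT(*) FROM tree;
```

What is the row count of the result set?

Base: (parse, hops=0).
Iteration 1: edges from {parse} -> (init, hops=1), (release, hops=1).
Iteration 2: no outgoing edges from {init,release}; recursion stops.
Total rows emitted: 3.

3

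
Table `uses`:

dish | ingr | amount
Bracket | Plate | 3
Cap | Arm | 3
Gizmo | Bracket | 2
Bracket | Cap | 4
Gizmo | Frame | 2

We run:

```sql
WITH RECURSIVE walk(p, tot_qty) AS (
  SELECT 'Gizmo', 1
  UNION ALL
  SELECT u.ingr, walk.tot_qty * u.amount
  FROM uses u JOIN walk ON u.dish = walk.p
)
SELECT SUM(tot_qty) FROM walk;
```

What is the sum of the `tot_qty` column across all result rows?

Base: (Gizmo, tot_qty=1).
Iteration 1: components of {Gizmo} -> Bracket = 1*2 = 2, Frame = 1*2 = 2.
Iteration 2: components of {Bracket,Frame} -> Cap = 2*4 = 8, Plate = 2*3 = 6.
Iteration 3: components of {Cap,Plate} -> Arm = 8*3 = 24.
Iteration 4: no further components; recursion stops.
SUM(tot_qty) = 1 + 2 + 2 + 8 + 6 + 24 = 43.

43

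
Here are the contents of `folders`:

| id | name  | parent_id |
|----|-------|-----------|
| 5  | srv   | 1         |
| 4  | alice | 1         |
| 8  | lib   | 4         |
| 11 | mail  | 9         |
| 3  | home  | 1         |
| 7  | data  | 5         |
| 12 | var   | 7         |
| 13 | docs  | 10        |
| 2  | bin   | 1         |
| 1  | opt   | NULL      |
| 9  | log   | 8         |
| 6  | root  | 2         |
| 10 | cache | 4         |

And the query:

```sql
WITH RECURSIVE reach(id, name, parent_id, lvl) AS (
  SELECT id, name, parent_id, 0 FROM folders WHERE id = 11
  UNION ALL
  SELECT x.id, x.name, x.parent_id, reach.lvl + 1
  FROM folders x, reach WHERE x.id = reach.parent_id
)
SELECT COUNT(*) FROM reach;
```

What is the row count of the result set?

Base: id=11 (mail), parent_id=9, lvl 0.
Iteration 1: join on id=9 -> log (id 9, parent_id=8, lvl 1).
Iteration 2: join on id=8 -> lib (id 8, parent_id=4, lvl 2).
Iteration 3: join on id=4 -> alice (id 4, parent_id=1, lvl 3).
Iteration 4: join on id=1 -> opt (id 1, parent_id=NULL, lvl 4).
Iteration 5: parent_id is NULL; no match; recursion stops.
Total rows emitted: 5.

5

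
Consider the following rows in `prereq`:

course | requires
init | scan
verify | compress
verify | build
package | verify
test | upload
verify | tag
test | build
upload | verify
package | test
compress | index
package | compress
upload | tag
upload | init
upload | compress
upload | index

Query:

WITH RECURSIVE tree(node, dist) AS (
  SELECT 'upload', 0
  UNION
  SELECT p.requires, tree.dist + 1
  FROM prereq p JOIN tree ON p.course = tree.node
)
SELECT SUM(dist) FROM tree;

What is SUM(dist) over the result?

18

Base: (upload, dist=0).
Iteration 1: edges from {upload} -> (compress, dist=1), (index, dist=1), (init, dist=1), (tag, dist=1), (verify, dist=1).
Iteration 2: edges from {compress,index,init,tag,verify} -> (build, dist=2), (compress, dist=2), (index, dist=2), (scan, dist=2), (tag, dist=2).
Iteration 3: edges from {build,compress,index,scan,tag} -> (index, dist=3).
Iteration 4: no outgoing edges from {index}; recursion stops.
SUM(dist) = 0 + 1 + 1 + 1 + 1 + 1 + 2 + 2 + 2 + 2 + 2 + 3 = 18.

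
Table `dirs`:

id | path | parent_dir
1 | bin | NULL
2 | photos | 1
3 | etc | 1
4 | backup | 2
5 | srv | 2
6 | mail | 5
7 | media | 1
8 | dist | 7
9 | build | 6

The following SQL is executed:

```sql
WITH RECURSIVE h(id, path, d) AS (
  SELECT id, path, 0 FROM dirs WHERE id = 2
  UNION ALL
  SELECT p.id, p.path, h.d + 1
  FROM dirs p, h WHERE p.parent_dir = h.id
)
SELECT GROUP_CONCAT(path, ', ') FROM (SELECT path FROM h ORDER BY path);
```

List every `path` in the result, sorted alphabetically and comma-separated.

Base: id=2 (photos) at d 0.
Iteration 1: rows with parent_dir in {2} -> backup (id 4, d 1), srv (id 5, d 1).
Iteration 2: rows with parent_dir in {4,5} -> mail (id 6, d 2).
Iteration 3: rows with parent_dir in {6} -> build (id 9, d 3).
Iteration 4: no rows with parent_dir in {9}; recursion stops.

backup, build, mail, photos, srv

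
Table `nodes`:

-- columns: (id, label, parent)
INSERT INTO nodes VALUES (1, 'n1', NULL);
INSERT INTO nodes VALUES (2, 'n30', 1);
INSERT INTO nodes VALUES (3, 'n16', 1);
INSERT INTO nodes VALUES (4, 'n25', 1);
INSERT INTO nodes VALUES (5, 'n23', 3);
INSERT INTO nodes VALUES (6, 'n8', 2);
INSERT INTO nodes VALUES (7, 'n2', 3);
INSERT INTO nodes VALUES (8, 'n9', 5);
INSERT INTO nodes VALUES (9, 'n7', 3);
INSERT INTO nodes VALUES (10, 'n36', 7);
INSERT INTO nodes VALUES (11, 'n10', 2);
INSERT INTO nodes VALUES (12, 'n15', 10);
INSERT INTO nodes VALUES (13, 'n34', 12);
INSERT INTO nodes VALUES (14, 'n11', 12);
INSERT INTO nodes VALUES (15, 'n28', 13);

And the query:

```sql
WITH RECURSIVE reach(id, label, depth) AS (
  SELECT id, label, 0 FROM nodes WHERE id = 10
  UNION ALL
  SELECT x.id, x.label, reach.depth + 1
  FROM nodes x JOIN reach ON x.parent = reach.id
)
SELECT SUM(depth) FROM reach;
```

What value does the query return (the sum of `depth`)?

8

Base: id=10 (n36) at depth 0.
Iteration 1: rows with parent in {10} -> n15 (id 12, depth 1).
Iteration 2: rows with parent in {12} -> n34 (id 13, depth 2), n11 (id 14, depth 2).
Iteration 3: rows with parent in {13,14} -> n28 (id 15, depth 3).
Iteration 4: no rows with parent in {15}; recursion stops.
SUM(depth) = 0 + 1 + 2 + 2 + 3 = 8.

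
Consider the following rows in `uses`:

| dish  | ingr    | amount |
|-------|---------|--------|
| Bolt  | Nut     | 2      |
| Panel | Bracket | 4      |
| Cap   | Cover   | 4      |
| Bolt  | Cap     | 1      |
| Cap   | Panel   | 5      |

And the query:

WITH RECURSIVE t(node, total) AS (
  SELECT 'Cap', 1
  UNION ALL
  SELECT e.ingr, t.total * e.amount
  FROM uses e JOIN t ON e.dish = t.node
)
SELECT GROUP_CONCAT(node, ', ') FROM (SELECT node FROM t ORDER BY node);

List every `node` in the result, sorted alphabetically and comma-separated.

Bracket, Cap, Cover, Panel

Base: (Cap, total=1).
Iteration 1: components of {Cap} -> Cover = 1*4 = 4, Panel = 1*5 = 5.
Iteration 2: components of {Cover,Panel} -> Bracket = 5*4 = 20.
Iteration 3: no further components; recursion stops.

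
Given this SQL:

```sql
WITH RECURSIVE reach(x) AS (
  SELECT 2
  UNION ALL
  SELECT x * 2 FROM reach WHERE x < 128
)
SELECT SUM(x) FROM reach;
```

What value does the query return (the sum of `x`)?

Base: x=2.
Iteration 1: 2 < 128 holds -> x = 2 * 2 = 4.
Iteration 2: 4 < 128 holds -> x = 4 * 2 = 8.
Iteration 3: 8 < 128 holds -> x = 8 * 2 = 16.
Iteration 4: 16 < 128 holds -> x = 16 * 2 = 32.
Iteration 5: 32 < 128 holds -> x = 32 * 2 = 64.
Iteration 6: 64 < 128 holds -> x = 64 * 2 = 128.
Iteration 7: 128 < 128 fails; recursion stops.
SUM(x) = 2 + 4 + 8 + 16 + 32 + 64 + 128 = 254.

254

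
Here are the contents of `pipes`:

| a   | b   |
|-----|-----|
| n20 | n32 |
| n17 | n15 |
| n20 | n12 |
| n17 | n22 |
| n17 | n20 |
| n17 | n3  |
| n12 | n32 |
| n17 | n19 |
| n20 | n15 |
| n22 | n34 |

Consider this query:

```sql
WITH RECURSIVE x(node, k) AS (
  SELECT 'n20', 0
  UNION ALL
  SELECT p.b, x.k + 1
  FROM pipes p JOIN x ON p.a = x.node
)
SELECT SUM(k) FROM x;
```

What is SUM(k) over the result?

Base: (n20, k=0).
Iteration 1: edges from {n20} -> (n12, k=1), (n15, k=1), (n32, k=1).
Iteration 2: edges from {n12,n15,n32} -> (n32, k=2).
Iteration 3: no outgoing edges from {n32}; recursion stops.
SUM(k) = 0 + 1 + 1 + 1 + 2 = 5.

5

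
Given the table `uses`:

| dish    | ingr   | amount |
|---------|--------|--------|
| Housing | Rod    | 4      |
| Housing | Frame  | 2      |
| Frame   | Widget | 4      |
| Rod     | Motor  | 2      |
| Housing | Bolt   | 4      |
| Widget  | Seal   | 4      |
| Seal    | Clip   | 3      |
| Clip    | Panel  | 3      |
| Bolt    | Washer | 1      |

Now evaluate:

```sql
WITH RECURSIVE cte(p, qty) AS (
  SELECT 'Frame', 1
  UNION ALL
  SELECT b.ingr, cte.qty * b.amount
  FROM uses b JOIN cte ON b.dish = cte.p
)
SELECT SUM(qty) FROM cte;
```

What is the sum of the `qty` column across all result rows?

Base: (Frame, qty=1).
Iteration 1: components of {Frame} -> Widget = 1*4 = 4.
Iteration 2: components of {Widget} -> Seal = 4*4 = 16.
Iteration 3: components of {Seal} -> Clip = 16*3 = 48.
Iteration 4: components of {Clip} -> Panel = 48*3 = 144.
Iteration 5: no further components; recursion stops.
SUM(qty) = 1 + 4 + 16 + 48 + 144 = 213.

213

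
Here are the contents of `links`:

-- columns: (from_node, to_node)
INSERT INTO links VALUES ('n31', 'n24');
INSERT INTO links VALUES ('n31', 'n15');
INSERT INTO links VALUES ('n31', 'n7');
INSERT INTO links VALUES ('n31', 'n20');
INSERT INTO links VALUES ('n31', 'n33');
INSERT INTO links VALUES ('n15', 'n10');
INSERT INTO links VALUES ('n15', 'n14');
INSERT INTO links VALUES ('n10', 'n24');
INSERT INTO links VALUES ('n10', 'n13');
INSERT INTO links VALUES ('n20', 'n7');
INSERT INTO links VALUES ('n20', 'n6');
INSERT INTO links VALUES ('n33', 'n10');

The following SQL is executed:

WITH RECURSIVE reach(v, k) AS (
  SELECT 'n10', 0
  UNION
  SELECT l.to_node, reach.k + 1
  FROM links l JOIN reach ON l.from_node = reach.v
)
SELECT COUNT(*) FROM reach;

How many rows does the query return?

3

Base: (n10, k=0).
Iteration 1: edges from {n10} -> (n13, k=1), (n24, k=1).
Iteration 2: no outgoing edges from {n13,n24}; recursion stops.
Total rows emitted: 3.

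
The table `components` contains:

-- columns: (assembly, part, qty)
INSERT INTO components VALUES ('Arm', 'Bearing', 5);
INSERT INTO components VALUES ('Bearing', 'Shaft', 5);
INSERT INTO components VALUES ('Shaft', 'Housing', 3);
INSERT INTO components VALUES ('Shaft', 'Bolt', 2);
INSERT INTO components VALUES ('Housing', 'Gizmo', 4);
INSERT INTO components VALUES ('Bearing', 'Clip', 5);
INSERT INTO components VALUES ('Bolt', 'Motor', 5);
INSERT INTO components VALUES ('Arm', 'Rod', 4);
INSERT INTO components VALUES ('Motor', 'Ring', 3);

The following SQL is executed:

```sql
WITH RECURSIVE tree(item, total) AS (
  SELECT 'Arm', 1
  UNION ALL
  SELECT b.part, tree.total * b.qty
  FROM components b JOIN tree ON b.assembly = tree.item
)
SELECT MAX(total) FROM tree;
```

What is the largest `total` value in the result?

Base: (Arm, total=1).
Iteration 1: components of {Arm} -> Bearing = 1*5 = 5, Rod = 1*4 = 4.
Iteration 2: components of {Bearing,Rod} -> Clip = 5*5 = 25, Shaft = 5*5 = 25.
Iteration 3: components of {Clip,Shaft} -> Bolt = 25*2 = 50, Housing = 25*3 = 75.
Iteration 4: components of {Bolt,Housing} -> Gizmo = 75*4 = 300, Motor = 50*5 = 250.
Iteration 5: components of {Gizmo,Motor} -> Ring = 250*3 = 750.
Iteration 6: no further components; recursion stops.
total values: 1, 5, 4, 25, 25, 75, 50, 300, 250, 750; the maximum is 750.

750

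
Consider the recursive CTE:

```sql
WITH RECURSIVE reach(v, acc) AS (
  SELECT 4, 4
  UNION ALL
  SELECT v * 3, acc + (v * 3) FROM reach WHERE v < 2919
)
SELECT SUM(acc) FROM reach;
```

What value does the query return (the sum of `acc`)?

Base: v=4, acc=4.
Iteration 1: 4 < 2919 holds -> v = 4 * 3 = 12, acc = 4 + 12 = 16.
Iteration 2: 12 < 2919 holds -> v = 12 * 3 = 36, acc = 16 + 36 = 52.
Iteration 3: 36 < 2919 holds -> v = 36 * 3 = 108, acc = 52 + 108 = 160.
Iteration 4: 108 < 2919 holds -> v = 108 * 3 = 324, acc = 160 + 324 = 484.
Iteration 5: 324 < 2919 holds -> v = 324 * 3 = 972, acc = 484 + 972 = 1456.
Iteration 6: 972 < 2919 holds -> v = 972 * 3 = 2916, acc = 1456 + 2916 = 4372.
Iteration 7: 2916 < 2919 holds -> v = 2916 * 3 = 8748, acc = 4372 + 8748 = 13120.
Iteration 8: 8748 < 2919 fails; recursion stops.
SUM(acc) = 4 + 16 + 52 + 160 + 484 + 1456 + 4372 + 13120 = 19664.

19664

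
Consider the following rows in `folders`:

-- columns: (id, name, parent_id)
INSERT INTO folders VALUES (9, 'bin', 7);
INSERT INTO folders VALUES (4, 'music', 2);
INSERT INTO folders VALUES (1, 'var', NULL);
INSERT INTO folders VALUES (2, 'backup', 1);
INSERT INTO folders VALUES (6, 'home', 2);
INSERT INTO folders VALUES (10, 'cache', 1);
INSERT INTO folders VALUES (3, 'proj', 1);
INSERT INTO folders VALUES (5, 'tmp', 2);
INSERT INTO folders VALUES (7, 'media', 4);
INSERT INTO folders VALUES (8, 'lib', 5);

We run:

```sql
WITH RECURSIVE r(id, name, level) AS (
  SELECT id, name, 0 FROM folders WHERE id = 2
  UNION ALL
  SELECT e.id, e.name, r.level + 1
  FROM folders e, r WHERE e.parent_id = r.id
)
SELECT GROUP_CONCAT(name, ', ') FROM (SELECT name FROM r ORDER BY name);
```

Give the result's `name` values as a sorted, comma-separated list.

Base: id=2 (backup) at level 0.
Iteration 1: rows with parent_id in {2} -> music (id 4, level 1), tmp (id 5, level 1), home (id 6, level 1).
Iteration 2: rows with parent_id in {4,5,6} -> media (id 7, level 2), lib (id 8, level 2).
Iteration 3: rows with parent_id in {7,8} -> bin (id 9, level 3).
Iteration 4: no rows with parent_id in {9}; recursion stops.

backup, bin, home, lib, media, music, tmp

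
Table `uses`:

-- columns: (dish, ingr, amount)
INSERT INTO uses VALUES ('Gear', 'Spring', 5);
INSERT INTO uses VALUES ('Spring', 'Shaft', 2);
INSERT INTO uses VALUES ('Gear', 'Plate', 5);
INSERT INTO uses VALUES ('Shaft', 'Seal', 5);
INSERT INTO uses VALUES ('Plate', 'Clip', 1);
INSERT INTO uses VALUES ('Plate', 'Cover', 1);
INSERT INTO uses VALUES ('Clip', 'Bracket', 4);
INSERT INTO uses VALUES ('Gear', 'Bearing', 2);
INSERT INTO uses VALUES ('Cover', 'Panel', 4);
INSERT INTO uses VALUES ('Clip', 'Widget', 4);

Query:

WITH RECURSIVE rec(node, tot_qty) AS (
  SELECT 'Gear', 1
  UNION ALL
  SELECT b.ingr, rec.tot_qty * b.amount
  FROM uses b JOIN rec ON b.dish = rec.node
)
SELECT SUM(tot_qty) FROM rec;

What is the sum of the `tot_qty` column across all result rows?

143

Base: (Gear, tot_qty=1).
Iteration 1: components of {Gear} -> Bearing = 1*2 = 2, Plate = 1*5 = 5, Spring = 1*5 = 5.
Iteration 2: components of {Bearing,Plate,Spring} -> Clip = 5*1 = 5, Cover = 5*1 = 5, Shaft = 5*2 = 10.
Iteration 3: components of {Clip,Cover,Shaft} -> Bracket = 5*4 = 20, Panel = 5*4 = 20, Seal = 10*5 = 50, Widget = 5*4 = 20.
Iteration 4: no further components; recursion stops.
SUM(tot_qty) = 1 + 5 + 5 + 2 + 10 + 5 + 5 + 50 + 20 + 20 + 20 = 143.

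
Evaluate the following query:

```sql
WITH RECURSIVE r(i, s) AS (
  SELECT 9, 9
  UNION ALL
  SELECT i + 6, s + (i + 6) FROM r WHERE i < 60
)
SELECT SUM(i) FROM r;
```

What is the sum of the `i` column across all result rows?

360

Base: i=9, s=9.
Iteration 1: 9 < 60 holds -> i = 9 + 6 = 15, s = 9 + 15 = 24.
Iteration 2: 15 < 60 holds -> i = 15 + 6 = 21, s = 24 + 21 = 45.
Iteration 3: 21 < 60 holds -> i = 21 + 6 = 27, s = 45 + 27 = 72.
Iteration 4: 27 < 60 holds -> i = 27 + 6 = 33, s = 72 + 33 = 105.
Iteration 5: 33 < 60 holds -> i = 33 + 6 = 39, s = 105 + 39 = 144.
Iteration 6: 39 < 60 holds -> i = 39 + 6 = 45, s = 144 + 45 = 189.
Iteration 7: 45 < 60 holds -> i = 45 + 6 = 51, s = 189 + 51 = 240.
Iteration 8: 51 < 60 holds -> i = 51 + 6 = 57, s = 240 + 57 = 297.
Iteration 9: 57 < 60 holds -> i = 57 + 6 = 63, s = 297 + 63 = 360.
Iteration 10: 63 < 60 fails; recursion stops.
SUM(i) = 9 + 15 + 21 + 27 + 33 + 39 + 45 + 51 + 57 + 63 = 360.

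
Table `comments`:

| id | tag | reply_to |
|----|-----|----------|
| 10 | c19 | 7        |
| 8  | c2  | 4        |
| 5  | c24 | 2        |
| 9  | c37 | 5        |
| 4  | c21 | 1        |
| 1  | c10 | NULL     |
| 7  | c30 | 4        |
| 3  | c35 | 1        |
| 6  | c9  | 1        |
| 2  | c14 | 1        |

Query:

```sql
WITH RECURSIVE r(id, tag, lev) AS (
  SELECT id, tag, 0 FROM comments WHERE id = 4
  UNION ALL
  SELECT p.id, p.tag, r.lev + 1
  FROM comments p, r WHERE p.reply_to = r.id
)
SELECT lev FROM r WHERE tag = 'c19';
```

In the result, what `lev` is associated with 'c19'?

2

Base: id=4 (c21) at lev 0.
Iteration 1: rows with reply_to in {4} -> c30 (id 7, lev 1), c2 (id 8, lev 1).
Iteration 2: rows with reply_to in {7,8} -> c19 (id 10, lev 2).
Iteration 3: no rows with reply_to in {10}; recursion stops.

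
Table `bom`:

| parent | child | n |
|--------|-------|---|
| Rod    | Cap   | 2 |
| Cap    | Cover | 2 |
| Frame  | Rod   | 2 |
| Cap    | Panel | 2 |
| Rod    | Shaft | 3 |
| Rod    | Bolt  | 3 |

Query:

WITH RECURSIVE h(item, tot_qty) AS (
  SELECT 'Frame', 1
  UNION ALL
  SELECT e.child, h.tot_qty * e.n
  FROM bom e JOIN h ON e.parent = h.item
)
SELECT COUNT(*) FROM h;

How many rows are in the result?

Base: (Frame, tot_qty=1).
Iteration 1: components of {Frame} -> Rod = 1*2 = 2.
Iteration 2: components of {Rod} -> Bolt = 2*3 = 6, Cap = 2*2 = 4, Shaft = 2*3 = 6.
Iteration 3: components of {Bolt,Cap,Shaft} -> Cover = 4*2 = 8, Panel = 4*2 = 8.
Iteration 4: no further components; recursion stops.
Total rows emitted: 7.

7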